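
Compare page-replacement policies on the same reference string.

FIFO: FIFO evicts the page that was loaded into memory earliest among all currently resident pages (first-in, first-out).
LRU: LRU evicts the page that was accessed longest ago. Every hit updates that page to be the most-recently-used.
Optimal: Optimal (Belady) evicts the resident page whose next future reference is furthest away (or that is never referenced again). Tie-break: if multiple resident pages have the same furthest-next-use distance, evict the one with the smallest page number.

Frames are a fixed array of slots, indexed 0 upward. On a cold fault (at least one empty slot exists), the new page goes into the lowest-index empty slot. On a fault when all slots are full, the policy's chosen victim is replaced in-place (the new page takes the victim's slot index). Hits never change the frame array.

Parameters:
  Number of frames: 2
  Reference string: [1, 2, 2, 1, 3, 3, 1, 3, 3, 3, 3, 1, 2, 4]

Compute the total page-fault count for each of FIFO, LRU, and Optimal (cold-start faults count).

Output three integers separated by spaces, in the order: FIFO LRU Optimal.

Answer: 6 5 5

Derivation:
--- FIFO ---
  step 0: ref 1 -> FAULT, frames=[1,-] (faults so far: 1)
  step 1: ref 2 -> FAULT, frames=[1,2] (faults so far: 2)
  step 2: ref 2 -> HIT, frames=[1,2] (faults so far: 2)
  step 3: ref 1 -> HIT, frames=[1,2] (faults so far: 2)
  step 4: ref 3 -> FAULT, evict 1, frames=[3,2] (faults so far: 3)
  step 5: ref 3 -> HIT, frames=[3,2] (faults so far: 3)
  step 6: ref 1 -> FAULT, evict 2, frames=[3,1] (faults so far: 4)
  step 7: ref 3 -> HIT, frames=[3,1] (faults so far: 4)
  step 8: ref 3 -> HIT, frames=[3,1] (faults so far: 4)
  step 9: ref 3 -> HIT, frames=[3,1] (faults so far: 4)
  step 10: ref 3 -> HIT, frames=[3,1] (faults so far: 4)
  step 11: ref 1 -> HIT, frames=[3,1] (faults so far: 4)
  step 12: ref 2 -> FAULT, evict 3, frames=[2,1] (faults so far: 5)
  step 13: ref 4 -> FAULT, evict 1, frames=[2,4] (faults so far: 6)
  FIFO total faults: 6
--- LRU ---
  step 0: ref 1 -> FAULT, frames=[1,-] (faults so far: 1)
  step 1: ref 2 -> FAULT, frames=[1,2] (faults so far: 2)
  step 2: ref 2 -> HIT, frames=[1,2] (faults so far: 2)
  step 3: ref 1 -> HIT, frames=[1,2] (faults so far: 2)
  step 4: ref 3 -> FAULT, evict 2, frames=[1,3] (faults so far: 3)
  step 5: ref 3 -> HIT, frames=[1,3] (faults so far: 3)
  step 6: ref 1 -> HIT, frames=[1,3] (faults so far: 3)
  step 7: ref 3 -> HIT, frames=[1,3] (faults so far: 3)
  step 8: ref 3 -> HIT, frames=[1,3] (faults so far: 3)
  step 9: ref 3 -> HIT, frames=[1,3] (faults so far: 3)
  step 10: ref 3 -> HIT, frames=[1,3] (faults so far: 3)
  step 11: ref 1 -> HIT, frames=[1,3] (faults so far: 3)
  step 12: ref 2 -> FAULT, evict 3, frames=[1,2] (faults so far: 4)
  step 13: ref 4 -> FAULT, evict 1, frames=[4,2] (faults so far: 5)
  LRU total faults: 5
--- Optimal ---
  step 0: ref 1 -> FAULT, frames=[1,-] (faults so far: 1)
  step 1: ref 2 -> FAULT, frames=[1,2] (faults so far: 2)
  step 2: ref 2 -> HIT, frames=[1,2] (faults so far: 2)
  step 3: ref 1 -> HIT, frames=[1,2] (faults so far: 2)
  step 4: ref 3 -> FAULT, evict 2, frames=[1,3] (faults so far: 3)
  step 5: ref 3 -> HIT, frames=[1,3] (faults so far: 3)
  step 6: ref 1 -> HIT, frames=[1,3] (faults so far: 3)
  step 7: ref 3 -> HIT, frames=[1,3] (faults so far: 3)
  step 8: ref 3 -> HIT, frames=[1,3] (faults so far: 3)
  step 9: ref 3 -> HIT, frames=[1,3] (faults so far: 3)
  step 10: ref 3 -> HIT, frames=[1,3] (faults so far: 3)
  step 11: ref 1 -> HIT, frames=[1,3] (faults so far: 3)
  step 12: ref 2 -> FAULT, evict 1, frames=[2,3] (faults so far: 4)
  step 13: ref 4 -> FAULT, evict 2, frames=[4,3] (faults so far: 5)
  Optimal total faults: 5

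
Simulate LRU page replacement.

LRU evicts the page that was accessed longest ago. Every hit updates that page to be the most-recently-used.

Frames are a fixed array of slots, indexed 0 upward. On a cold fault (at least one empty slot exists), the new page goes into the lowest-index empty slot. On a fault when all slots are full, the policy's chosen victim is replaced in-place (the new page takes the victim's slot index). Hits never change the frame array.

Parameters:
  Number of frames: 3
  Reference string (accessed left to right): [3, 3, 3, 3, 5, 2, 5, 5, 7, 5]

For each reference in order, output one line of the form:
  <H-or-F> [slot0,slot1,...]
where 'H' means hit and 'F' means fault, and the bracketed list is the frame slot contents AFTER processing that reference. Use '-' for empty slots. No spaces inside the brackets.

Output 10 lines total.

F [3,-,-]
H [3,-,-]
H [3,-,-]
H [3,-,-]
F [3,5,-]
F [3,5,2]
H [3,5,2]
H [3,5,2]
F [7,5,2]
H [7,5,2]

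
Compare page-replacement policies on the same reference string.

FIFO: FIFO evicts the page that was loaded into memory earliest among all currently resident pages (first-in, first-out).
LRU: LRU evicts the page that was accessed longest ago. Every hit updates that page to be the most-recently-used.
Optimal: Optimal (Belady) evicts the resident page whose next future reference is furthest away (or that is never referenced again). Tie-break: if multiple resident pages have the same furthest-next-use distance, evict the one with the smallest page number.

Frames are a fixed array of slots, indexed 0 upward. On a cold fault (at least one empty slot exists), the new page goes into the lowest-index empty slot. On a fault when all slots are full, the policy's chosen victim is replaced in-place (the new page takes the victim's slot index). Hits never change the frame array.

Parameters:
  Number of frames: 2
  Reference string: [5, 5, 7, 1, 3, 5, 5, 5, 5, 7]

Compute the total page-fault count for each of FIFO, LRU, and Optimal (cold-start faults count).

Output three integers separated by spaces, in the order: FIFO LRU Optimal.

Answer: 6 6 5

Derivation:
--- FIFO ---
  step 0: ref 5 -> FAULT, frames=[5,-] (faults so far: 1)
  step 1: ref 5 -> HIT, frames=[5,-] (faults so far: 1)
  step 2: ref 7 -> FAULT, frames=[5,7] (faults so far: 2)
  step 3: ref 1 -> FAULT, evict 5, frames=[1,7] (faults so far: 3)
  step 4: ref 3 -> FAULT, evict 7, frames=[1,3] (faults so far: 4)
  step 5: ref 5 -> FAULT, evict 1, frames=[5,3] (faults so far: 5)
  step 6: ref 5 -> HIT, frames=[5,3] (faults so far: 5)
  step 7: ref 5 -> HIT, frames=[5,3] (faults so far: 5)
  step 8: ref 5 -> HIT, frames=[5,3] (faults so far: 5)
  step 9: ref 7 -> FAULT, evict 3, frames=[5,7] (faults so far: 6)
  FIFO total faults: 6
--- LRU ---
  step 0: ref 5 -> FAULT, frames=[5,-] (faults so far: 1)
  step 1: ref 5 -> HIT, frames=[5,-] (faults so far: 1)
  step 2: ref 7 -> FAULT, frames=[5,7] (faults so far: 2)
  step 3: ref 1 -> FAULT, evict 5, frames=[1,7] (faults so far: 3)
  step 4: ref 3 -> FAULT, evict 7, frames=[1,3] (faults so far: 4)
  step 5: ref 5 -> FAULT, evict 1, frames=[5,3] (faults so far: 5)
  step 6: ref 5 -> HIT, frames=[5,3] (faults so far: 5)
  step 7: ref 5 -> HIT, frames=[5,3] (faults so far: 5)
  step 8: ref 5 -> HIT, frames=[5,3] (faults so far: 5)
  step 9: ref 7 -> FAULT, evict 3, frames=[5,7] (faults so far: 6)
  LRU total faults: 6
--- Optimal ---
  step 0: ref 5 -> FAULT, frames=[5,-] (faults so far: 1)
  step 1: ref 5 -> HIT, frames=[5,-] (faults so far: 1)
  step 2: ref 7 -> FAULT, frames=[5,7] (faults so far: 2)
  step 3: ref 1 -> FAULT, evict 7, frames=[5,1] (faults so far: 3)
  step 4: ref 3 -> FAULT, evict 1, frames=[5,3] (faults so far: 4)
  step 5: ref 5 -> HIT, frames=[5,3] (faults so far: 4)
  step 6: ref 5 -> HIT, frames=[5,3] (faults so far: 4)
  step 7: ref 5 -> HIT, frames=[5,3] (faults so far: 4)
  step 8: ref 5 -> HIT, frames=[5,3] (faults so far: 4)
  step 9: ref 7 -> FAULT, evict 3, frames=[5,7] (faults so far: 5)
  Optimal total faults: 5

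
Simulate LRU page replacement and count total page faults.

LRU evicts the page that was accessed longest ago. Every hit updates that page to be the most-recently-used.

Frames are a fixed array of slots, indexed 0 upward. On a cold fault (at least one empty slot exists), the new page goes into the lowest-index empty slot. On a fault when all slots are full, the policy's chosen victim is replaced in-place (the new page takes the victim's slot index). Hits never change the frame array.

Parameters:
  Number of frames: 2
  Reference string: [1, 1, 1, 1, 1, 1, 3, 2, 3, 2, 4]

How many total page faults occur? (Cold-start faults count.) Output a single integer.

Answer: 4

Derivation:
Step 0: ref 1 → FAULT, frames=[1,-]
Step 1: ref 1 → HIT, frames=[1,-]
Step 2: ref 1 → HIT, frames=[1,-]
Step 3: ref 1 → HIT, frames=[1,-]
Step 4: ref 1 → HIT, frames=[1,-]
Step 5: ref 1 → HIT, frames=[1,-]
Step 6: ref 3 → FAULT, frames=[1,3]
Step 7: ref 2 → FAULT (evict 1), frames=[2,3]
Step 8: ref 3 → HIT, frames=[2,3]
Step 9: ref 2 → HIT, frames=[2,3]
Step 10: ref 4 → FAULT (evict 3), frames=[2,4]
Total faults: 4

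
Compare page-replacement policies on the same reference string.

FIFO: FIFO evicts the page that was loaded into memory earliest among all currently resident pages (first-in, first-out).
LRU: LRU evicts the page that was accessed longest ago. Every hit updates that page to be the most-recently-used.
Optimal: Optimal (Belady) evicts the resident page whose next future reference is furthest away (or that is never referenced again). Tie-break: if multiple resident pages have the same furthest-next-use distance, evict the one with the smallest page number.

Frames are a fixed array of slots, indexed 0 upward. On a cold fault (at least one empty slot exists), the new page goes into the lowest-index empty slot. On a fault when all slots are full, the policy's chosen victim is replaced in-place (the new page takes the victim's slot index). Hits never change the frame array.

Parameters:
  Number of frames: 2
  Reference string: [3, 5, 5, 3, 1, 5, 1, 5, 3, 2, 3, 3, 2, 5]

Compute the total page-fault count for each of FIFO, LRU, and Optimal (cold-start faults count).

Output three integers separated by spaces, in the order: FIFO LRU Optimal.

--- FIFO ---
  step 0: ref 3 -> FAULT, frames=[3,-] (faults so far: 1)
  step 1: ref 5 -> FAULT, frames=[3,5] (faults so far: 2)
  step 2: ref 5 -> HIT, frames=[3,5] (faults so far: 2)
  step 3: ref 3 -> HIT, frames=[3,5] (faults so far: 2)
  step 4: ref 1 -> FAULT, evict 3, frames=[1,5] (faults so far: 3)
  step 5: ref 5 -> HIT, frames=[1,5] (faults so far: 3)
  step 6: ref 1 -> HIT, frames=[1,5] (faults so far: 3)
  step 7: ref 5 -> HIT, frames=[1,5] (faults so far: 3)
  step 8: ref 3 -> FAULT, evict 5, frames=[1,3] (faults so far: 4)
  step 9: ref 2 -> FAULT, evict 1, frames=[2,3] (faults so far: 5)
  step 10: ref 3 -> HIT, frames=[2,3] (faults so far: 5)
  step 11: ref 3 -> HIT, frames=[2,3] (faults so far: 5)
  step 12: ref 2 -> HIT, frames=[2,3] (faults so far: 5)
  step 13: ref 5 -> FAULT, evict 3, frames=[2,5] (faults so far: 6)
  FIFO total faults: 6
--- LRU ---
  step 0: ref 3 -> FAULT, frames=[3,-] (faults so far: 1)
  step 1: ref 5 -> FAULT, frames=[3,5] (faults so far: 2)
  step 2: ref 5 -> HIT, frames=[3,5] (faults so far: 2)
  step 3: ref 3 -> HIT, frames=[3,5] (faults so far: 2)
  step 4: ref 1 -> FAULT, evict 5, frames=[3,1] (faults so far: 3)
  step 5: ref 5 -> FAULT, evict 3, frames=[5,1] (faults so far: 4)
  step 6: ref 1 -> HIT, frames=[5,1] (faults so far: 4)
  step 7: ref 5 -> HIT, frames=[5,1] (faults so far: 4)
  step 8: ref 3 -> FAULT, evict 1, frames=[5,3] (faults so far: 5)
  step 9: ref 2 -> FAULT, evict 5, frames=[2,3] (faults so far: 6)
  step 10: ref 3 -> HIT, frames=[2,3] (faults so far: 6)
  step 11: ref 3 -> HIT, frames=[2,3] (faults so far: 6)
  step 12: ref 2 -> HIT, frames=[2,3] (faults so far: 6)
  step 13: ref 5 -> FAULT, evict 3, frames=[2,5] (faults so far: 7)
  LRU total faults: 7
--- Optimal ---
  step 0: ref 3 -> FAULT, frames=[3,-] (faults so far: 1)
  step 1: ref 5 -> FAULT, frames=[3,5] (faults so far: 2)
  step 2: ref 5 -> HIT, frames=[3,5] (faults so far: 2)
  step 3: ref 3 -> HIT, frames=[3,5] (faults so far: 2)
  step 4: ref 1 -> FAULT, evict 3, frames=[1,5] (faults so far: 3)
  step 5: ref 5 -> HIT, frames=[1,5] (faults so far: 3)
  step 6: ref 1 -> HIT, frames=[1,5] (faults so far: 3)
  step 7: ref 5 -> HIT, frames=[1,5] (faults so far: 3)
  step 8: ref 3 -> FAULT, evict 1, frames=[3,5] (faults so far: 4)
  step 9: ref 2 -> FAULT, evict 5, frames=[3,2] (faults so far: 5)
  step 10: ref 3 -> HIT, frames=[3,2] (faults so far: 5)
  step 11: ref 3 -> HIT, frames=[3,2] (faults so far: 5)
  step 12: ref 2 -> HIT, frames=[3,2] (faults so far: 5)
  step 13: ref 5 -> FAULT, evict 2, frames=[3,5] (faults so far: 6)
  Optimal total faults: 6

Answer: 6 7 6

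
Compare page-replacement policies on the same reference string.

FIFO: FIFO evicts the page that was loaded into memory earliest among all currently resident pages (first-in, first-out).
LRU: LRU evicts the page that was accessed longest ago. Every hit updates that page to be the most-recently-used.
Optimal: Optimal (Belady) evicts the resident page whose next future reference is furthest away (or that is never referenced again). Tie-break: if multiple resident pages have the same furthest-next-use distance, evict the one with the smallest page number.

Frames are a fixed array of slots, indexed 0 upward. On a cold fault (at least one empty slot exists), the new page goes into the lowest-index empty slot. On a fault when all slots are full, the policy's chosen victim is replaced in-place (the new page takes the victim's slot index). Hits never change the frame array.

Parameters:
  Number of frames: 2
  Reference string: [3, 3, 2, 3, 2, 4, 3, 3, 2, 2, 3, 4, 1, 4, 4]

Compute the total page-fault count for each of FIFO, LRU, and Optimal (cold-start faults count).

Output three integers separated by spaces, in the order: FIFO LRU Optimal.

--- FIFO ---
  step 0: ref 3 -> FAULT, frames=[3,-] (faults so far: 1)
  step 1: ref 3 -> HIT, frames=[3,-] (faults so far: 1)
  step 2: ref 2 -> FAULT, frames=[3,2] (faults so far: 2)
  step 3: ref 3 -> HIT, frames=[3,2] (faults so far: 2)
  step 4: ref 2 -> HIT, frames=[3,2] (faults so far: 2)
  step 5: ref 4 -> FAULT, evict 3, frames=[4,2] (faults so far: 3)
  step 6: ref 3 -> FAULT, evict 2, frames=[4,3] (faults so far: 4)
  step 7: ref 3 -> HIT, frames=[4,3] (faults so far: 4)
  step 8: ref 2 -> FAULT, evict 4, frames=[2,3] (faults so far: 5)
  step 9: ref 2 -> HIT, frames=[2,3] (faults so far: 5)
  step 10: ref 3 -> HIT, frames=[2,3] (faults so far: 5)
  step 11: ref 4 -> FAULT, evict 3, frames=[2,4] (faults so far: 6)
  step 12: ref 1 -> FAULT, evict 2, frames=[1,4] (faults so far: 7)
  step 13: ref 4 -> HIT, frames=[1,4] (faults so far: 7)
  step 14: ref 4 -> HIT, frames=[1,4] (faults so far: 7)
  FIFO total faults: 7
--- LRU ---
  step 0: ref 3 -> FAULT, frames=[3,-] (faults so far: 1)
  step 1: ref 3 -> HIT, frames=[3,-] (faults so far: 1)
  step 2: ref 2 -> FAULT, frames=[3,2] (faults so far: 2)
  step 3: ref 3 -> HIT, frames=[3,2] (faults so far: 2)
  step 4: ref 2 -> HIT, frames=[3,2] (faults so far: 2)
  step 5: ref 4 -> FAULT, evict 3, frames=[4,2] (faults so far: 3)
  step 6: ref 3 -> FAULT, evict 2, frames=[4,3] (faults so far: 4)
  step 7: ref 3 -> HIT, frames=[4,3] (faults so far: 4)
  step 8: ref 2 -> FAULT, evict 4, frames=[2,3] (faults so far: 5)
  step 9: ref 2 -> HIT, frames=[2,3] (faults so far: 5)
  step 10: ref 3 -> HIT, frames=[2,3] (faults so far: 5)
  step 11: ref 4 -> FAULT, evict 2, frames=[4,3] (faults so far: 6)
  step 12: ref 1 -> FAULT, evict 3, frames=[4,1] (faults so far: 7)
  step 13: ref 4 -> HIT, frames=[4,1] (faults so far: 7)
  step 14: ref 4 -> HIT, frames=[4,1] (faults so far: 7)
  LRU total faults: 7
--- Optimal ---
  step 0: ref 3 -> FAULT, frames=[3,-] (faults so far: 1)
  step 1: ref 3 -> HIT, frames=[3,-] (faults so far: 1)
  step 2: ref 2 -> FAULT, frames=[3,2] (faults so far: 2)
  step 3: ref 3 -> HIT, frames=[3,2] (faults so far: 2)
  step 4: ref 2 -> HIT, frames=[3,2] (faults so far: 2)
  step 5: ref 4 -> FAULT, evict 2, frames=[3,4] (faults so far: 3)
  step 6: ref 3 -> HIT, frames=[3,4] (faults so far: 3)
  step 7: ref 3 -> HIT, frames=[3,4] (faults so far: 3)
  step 8: ref 2 -> FAULT, evict 4, frames=[3,2] (faults so far: 4)
  step 9: ref 2 -> HIT, frames=[3,2] (faults so far: 4)
  step 10: ref 3 -> HIT, frames=[3,2] (faults so far: 4)
  step 11: ref 4 -> FAULT, evict 2, frames=[3,4] (faults so far: 5)
  step 12: ref 1 -> FAULT, evict 3, frames=[1,4] (faults so far: 6)
  step 13: ref 4 -> HIT, frames=[1,4] (faults so far: 6)
  step 14: ref 4 -> HIT, frames=[1,4] (faults so far: 6)
  Optimal total faults: 6

Answer: 7 7 6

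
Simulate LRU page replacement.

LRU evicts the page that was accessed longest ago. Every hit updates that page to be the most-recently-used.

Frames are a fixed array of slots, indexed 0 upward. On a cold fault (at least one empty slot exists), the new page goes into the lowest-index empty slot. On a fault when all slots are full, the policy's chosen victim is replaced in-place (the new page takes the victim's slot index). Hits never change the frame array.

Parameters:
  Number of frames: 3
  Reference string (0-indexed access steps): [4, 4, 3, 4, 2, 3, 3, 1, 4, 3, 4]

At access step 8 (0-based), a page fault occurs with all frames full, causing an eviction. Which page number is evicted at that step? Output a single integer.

Answer: 2

Derivation:
Step 0: ref 4 -> FAULT, frames=[4,-,-]
Step 1: ref 4 -> HIT, frames=[4,-,-]
Step 2: ref 3 -> FAULT, frames=[4,3,-]
Step 3: ref 4 -> HIT, frames=[4,3,-]
Step 4: ref 2 -> FAULT, frames=[4,3,2]
Step 5: ref 3 -> HIT, frames=[4,3,2]
Step 6: ref 3 -> HIT, frames=[4,3,2]
Step 7: ref 1 -> FAULT, evict 4, frames=[1,3,2]
Step 8: ref 4 -> FAULT, evict 2, frames=[1,3,4]
At step 8: evicted page 2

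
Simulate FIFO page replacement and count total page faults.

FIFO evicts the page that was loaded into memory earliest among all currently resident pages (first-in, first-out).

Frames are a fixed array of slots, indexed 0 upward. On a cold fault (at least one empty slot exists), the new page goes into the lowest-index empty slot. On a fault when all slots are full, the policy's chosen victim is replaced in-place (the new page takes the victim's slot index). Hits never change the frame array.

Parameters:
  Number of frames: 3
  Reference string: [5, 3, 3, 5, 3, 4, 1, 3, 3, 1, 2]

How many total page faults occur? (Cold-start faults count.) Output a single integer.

Step 0: ref 5 → FAULT, frames=[5,-,-]
Step 1: ref 3 → FAULT, frames=[5,3,-]
Step 2: ref 3 → HIT, frames=[5,3,-]
Step 3: ref 5 → HIT, frames=[5,3,-]
Step 4: ref 3 → HIT, frames=[5,3,-]
Step 5: ref 4 → FAULT, frames=[5,3,4]
Step 6: ref 1 → FAULT (evict 5), frames=[1,3,4]
Step 7: ref 3 → HIT, frames=[1,3,4]
Step 8: ref 3 → HIT, frames=[1,3,4]
Step 9: ref 1 → HIT, frames=[1,3,4]
Step 10: ref 2 → FAULT (evict 3), frames=[1,2,4]
Total faults: 5

Answer: 5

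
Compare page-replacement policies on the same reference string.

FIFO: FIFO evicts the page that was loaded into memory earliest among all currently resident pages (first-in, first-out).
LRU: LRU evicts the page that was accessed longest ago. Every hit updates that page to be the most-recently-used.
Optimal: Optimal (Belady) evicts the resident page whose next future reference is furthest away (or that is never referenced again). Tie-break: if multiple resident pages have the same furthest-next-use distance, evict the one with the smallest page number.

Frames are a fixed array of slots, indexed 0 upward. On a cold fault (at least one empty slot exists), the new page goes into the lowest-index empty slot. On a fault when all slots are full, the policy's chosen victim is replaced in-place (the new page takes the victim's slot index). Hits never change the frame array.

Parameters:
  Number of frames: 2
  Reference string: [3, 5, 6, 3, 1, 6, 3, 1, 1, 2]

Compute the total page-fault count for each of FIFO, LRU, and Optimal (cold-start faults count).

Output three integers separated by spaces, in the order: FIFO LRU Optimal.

Answer: 9 9 6

Derivation:
--- FIFO ---
  step 0: ref 3 -> FAULT, frames=[3,-] (faults so far: 1)
  step 1: ref 5 -> FAULT, frames=[3,5] (faults so far: 2)
  step 2: ref 6 -> FAULT, evict 3, frames=[6,5] (faults so far: 3)
  step 3: ref 3 -> FAULT, evict 5, frames=[6,3] (faults so far: 4)
  step 4: ref 1 -> FAULT, evict 6, frames=[1,3] (faults so far: 5)
  step 5: ref 6 -> FAULT, evict 3, frames=[1,6] (faults so far: 6)
  step 6: ref 3 -> FAULT, evict 1, frames=[3,6] (faults so far: 7)
  step 7: ref 1 -> FAULT, evict 6, frames=[3,1] (faults so far: 8)
  step 8: ref 1 -> HIT, frames=[3,1] (faults so far: 8)
  step 9: ref 2 -> FAULT, evict 3, frames=[2,1] (faults so far: 9)
  FIFO total faults: 9
--- LRU ---
  step 0: ref 3 -> FAULT, frames=[3,-] (faults so far: 1)
  step 1: ref 5 -> FAULT, frames=[3,5] (faults so far: 2)
  step 2: ref 6 -> FAULT, evict 3, frames=[6,5] (faults so far: 3)
  step 3: ref 3 -> FAULT, evict 5, frames=[6,3] (faults so far: 4)
  step 4: ref 1 -> FAULT, evict 6, frames=[1,3] (faults so far: 5)
  step 5: ref 6 -> FAULT, evict 3, frames=[1,6] (faults so far: 6)
  step 6: ref 3 -> FAULT, evict 1, frames=[3,6] (faults so far: 7)
  step 7: ref 1 -> FAULT, evict 6, frames=[3,1] (faults so far: 8)
  step 8: ref 1 -> HIT, frames=[3,1] (faults so far: 8)
  step 9: ref 2 -> FAULT, evict 3, frames=[2,1] (faults so far: 9)
  LRU total faults: 9
--- Optimal ---
  step 0: ref 3 -> FAULT, frames=[3,-] (faults so far: 1)
  step 1: ref 5 -> FAULT, frames=[3,5] (faults so far: 2)
  step 2: ref 6 -> FAULT, evict 5, frames=[3,6] (faults so far: 3)
  step 3: ref 3 -> HIT, frames=[3,6] (faults so far: 3)
  step 4: ref 1 -> FAULT, evict 3, frames=[1,6] (faults so far: 4)
  step 5: ref 6 -> HIT, frames=[1,6] (faults so far: 4)
  step 6: ref 3 -> FAULT, evict 6, frames=[1,3] (faults so far: 5)
  step 7: ref 1 -> HIT, frames=[1,3] (faults so far: 5)
  step 8: ref 1 -> HIT, frames=[1,3] (faults so far: 5)
  step 9: ref 2 -> FAULT, evict 1, frames=[2,3] (faults so far: 6)
  Optimal total faults: 6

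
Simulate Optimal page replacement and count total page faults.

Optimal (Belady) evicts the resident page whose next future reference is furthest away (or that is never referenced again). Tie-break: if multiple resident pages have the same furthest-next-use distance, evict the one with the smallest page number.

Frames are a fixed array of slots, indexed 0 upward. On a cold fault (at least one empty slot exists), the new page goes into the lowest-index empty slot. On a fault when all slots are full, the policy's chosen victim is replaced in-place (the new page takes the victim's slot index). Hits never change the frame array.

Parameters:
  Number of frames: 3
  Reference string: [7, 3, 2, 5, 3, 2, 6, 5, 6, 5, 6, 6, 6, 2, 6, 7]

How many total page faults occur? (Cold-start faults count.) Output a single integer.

Step 0: ref 7 → FAULT, frames=[7,-,-]
Step 1: ref 3 → FAULT, frames=[7,3,-]
Step 2: ref 2 → FAULT, frames=[7,3,2]
Step 3: ref 5 → FAULT (evict 7), frames=[5,3,2]
Step 4: ref 3 → HIT, frames=[5,3,2]
Step 5: ref 2 → HIT, frames=[5,3,2]
Step 6: ref 6 → FAULT (evict 3), frames=[5,6,2]
Step 7: ref 5 → HIT, frames=[5,6,2]
Step 8: ref 6 → HIT, frames=[5,6,2]
Step 9: ref 5 → HIT, frames=[5,6,2]
Step 10: ref 6 → HIT, frames=[5,6,2]
Step 11: ref 6 → HIT, frames=[5,6,2]
Step 12: ref 6 → HIT, frames=[5,6,2]
Step 13: ref 2 → HIT, frames=[5,6,2]
Step 14: ref 6 → HIT, frames=[5,6,2]
Step 15: ref 7 → FAULT (evict 2), frames=[5,6,7]
Total faults: 6

Answer: 6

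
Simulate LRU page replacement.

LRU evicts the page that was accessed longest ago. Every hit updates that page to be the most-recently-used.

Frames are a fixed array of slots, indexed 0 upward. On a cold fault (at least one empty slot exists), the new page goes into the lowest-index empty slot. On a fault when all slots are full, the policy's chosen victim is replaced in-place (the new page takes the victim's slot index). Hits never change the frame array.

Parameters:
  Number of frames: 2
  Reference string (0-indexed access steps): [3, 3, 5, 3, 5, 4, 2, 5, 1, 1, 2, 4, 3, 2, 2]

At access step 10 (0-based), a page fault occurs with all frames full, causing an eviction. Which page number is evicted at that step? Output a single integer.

Step 0: ref 3 -> FAULT, frames=[3,-]
Step 1: ref 3 -> HIT, frames=[3,-]
Step 2: ref 5 -> FAULT, frames=[3,5]
Step 3: ref 3 -> HIT, frames=[3,5]
Step 4: ref 5 -> HIT, frames=[3,5]
Step 5: ref 4 -> FAULT, evict 3, frames=[4,5]
Step 6: ref 2 -> FAULT, evict 5, frames=[4,2]
Step 7: ref 5 -> FAULT, evict 4, frames=[5,2]
Step 8: ref 1 -> FAULT, evict 2, frames=[5,1]
Step 9: ref 1 -> HIT, frames=[5,1]
Step 10: ref 2 -> FAULT, evict 5, frames=[2,1]
At step 10: evicted page 5

Answer: 5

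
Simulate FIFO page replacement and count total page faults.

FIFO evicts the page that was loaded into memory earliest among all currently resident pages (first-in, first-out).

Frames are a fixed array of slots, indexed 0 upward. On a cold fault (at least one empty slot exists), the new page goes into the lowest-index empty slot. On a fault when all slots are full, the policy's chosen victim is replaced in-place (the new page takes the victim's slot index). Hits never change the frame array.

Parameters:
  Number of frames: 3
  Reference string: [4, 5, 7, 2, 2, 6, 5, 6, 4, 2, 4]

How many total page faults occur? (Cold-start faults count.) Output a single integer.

Step 0: ref 4 → FAULT, frames=[4,-,-]
Step 1: ref 5 → FAULT, frames=[4,5,-]
Step 2: ref 7 → FAULT, frames=[4,5,7]
Step 3: ref 2 → FAULT (evict 4), frames=[2,5,7]
Step 4: ref 2 → HIT, frames=[2,5,7]
Step 5: ref 6 → FAULT (evict 5), frames=[2,6,7]
Step 6: ref 5 → FAULT (evict 7), frames=[2,6,5]
Step 7: ref 6 → HIT, frames=[2,6,5]
Step 8: ref 4 → FAULT (evict 2), frames=[4,6,5]
Step 9: ref 2 → FAULT (evict 6), frames=[4,2,5]
Step 10: ref 4 → HIT, frames=[4,2,5]
Total faults: 8

Answer: 8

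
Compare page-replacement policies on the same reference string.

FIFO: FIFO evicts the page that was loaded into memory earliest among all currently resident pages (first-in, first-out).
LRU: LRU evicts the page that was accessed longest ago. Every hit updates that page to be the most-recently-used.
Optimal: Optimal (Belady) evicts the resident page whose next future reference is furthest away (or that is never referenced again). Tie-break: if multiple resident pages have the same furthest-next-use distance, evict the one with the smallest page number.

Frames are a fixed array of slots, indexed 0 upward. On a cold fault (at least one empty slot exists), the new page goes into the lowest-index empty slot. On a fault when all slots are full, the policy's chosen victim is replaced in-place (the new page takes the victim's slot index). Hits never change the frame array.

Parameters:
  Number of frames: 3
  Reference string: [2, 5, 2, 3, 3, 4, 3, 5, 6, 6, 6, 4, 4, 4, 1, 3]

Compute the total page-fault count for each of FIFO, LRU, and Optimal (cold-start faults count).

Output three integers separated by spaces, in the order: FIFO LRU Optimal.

--- FIFO ---
  step 0: ref 2 -> FAULT, frames=[2,-,-] (faults so far: 1)
  step 1: ref 5 -> FAULT, frames=[2,5,-] (faults so far: 2)
  step 2: ref 2 -> HIT, frames=[2,5,-] (faults so far: 2)
  step 3: ref 3 -> FAULT, frames=[2,5,3] (faults so far: 3)
  step 4: ref 3 -> HIT, frames=[2,5,3] (faults so far: 3)
  step 5: ref 4 -> FAULT, evict 2, frames=[4,5,3] (faults so far: 4)
  step 6: ref 3 -> HIT, frames=[4,5,3] (faults so far: 4)
  step 7: ref 5 -> HIT, frames=[4,5,3] (faults so far: 4)
  step 8: ref 6 -> FAULT, evict 5, frames=[4,6,3] (faults so far: 5)
  step 9: ref 6 -> HIT, frames=[4,6,3] (faults so far: 5)
  step 10: ref 6 -> HIT, frames=[4,6,3] (faults so far: 5)
  step 11: ref 4 -> HIT, frames=[4,6,3] (faults so far: 5)
  step 12: ref 4 -> HIT, frames=[4,6,3] (faults so far: 5)
  step 13: ref 4 -> HIT, frames=[4,6,3] (faults so far: 5)
  step 14: ref 1 -> FAULT, evict 3, frames=[4,6,1] (faults so far: 6)
  step 15: ref 3 -> FAULT, evict 4, frames=[3,6,1] (faults so far: 7)
  FIFO total faults: 7
--- LRU ---
  step 0: ref 2 -> FAULT, frames=[2,-,-] (faults so far: 1)
  step 1: ref 5 -> FAULT, frames=[2,5,-] (faults so far: 2)
  step 2: ref 2 -> HIT, frames=[2,5,-] (faults so far: 2)
  step 3: ref 3 -> FAULT, frames=[2,5,3] (faults so far: 3)
  step 4: ref 3 -> HIT, frames=[2,5,3] (faults so far: 3)
  step 5: ref 4 -> FAULT, evict 5, frames=[2,4,3] (faults so far: 4)
  step 6: ref 3 -> HIT, frames=[2,4,3] (faults so far: 4)
  step 7: ref 5 -> FAULT, evict 2, frames=[5,4,3] (faults so far: 5)
  step 8: ref 6 -> FAULT, evict 4, frames=[5,6,3] (faults so far: 6)
  step 9: ref 6 -> HIT, frames=[5,6,3] (faults so far: 6)
  step 10: ref 6 -> HIT, frames=[5,6,3] (faults so far: 6)
  step 11: ref 4 -> FAULT, evict 3, frames=[5,6,4] (faults so far: 7)
  step 12: ref 4 -> HIT, frames=[5,6,4] (faults so far: 7)
  step 13: ref 4 -> HIT, frames=[5,6,4] (faults so far: 7)
  step 14: ref 1 -> FAULT, evict 5, frames=[1,6,4] (faults so far: 8)
  step 15: ref 3 -> FAULT, evict 6, frames=[1,3,4] (faults so far: 9)
  LRU total faults: 9
--- Optimal ---
  step 0: ref 2 -> FAULT, frames=[2,-,-] (faults so far: 1)
  step 1: ref 5 -> FAULT, frames=[2,5,-] (faults so far: 2)
  step 2: ref 2 -> HIT, frames=[2,5,-] (faults so far: 2)
  step 3: ref 3 -> FAULT, frames=[2,5,3] (faults so far: 3)
  step 4: ref 3 -> HIT, frames=[2,5,3] (faults so far: 3)
  step 5: ref 4 -> FAULT, evict 2, frames=[4,5,3] (faults so far: 4)
  step 6: ref 3 -> HIT, frames=[4,5,3] (faults so far: 4)
  step 7: ref 5 -> HIT, frames=[4,5,3] (faults so far: 4)
  step 8: ref 6 -> FAULT, evict 5, frames=[4,6,3] (faults so far: 5)
  step 9: ref 6 -> HIT, frames=[4,6,3] (faults so far: 5)
  step 10: ref 6 -> HIT, frames=[4,6,3] (faults so far: 5)
  step 11: ref 4 -> HIT, frames=[4,6,3] (faults so far: 5)
  step 12: ref 4 -> HIT, frames=[4,6,3] (faults so far: 5)
  step 13: ref 4 -> HIT, frames=[4,6,3] (faults so far: 5)
  step 14: ref 1 -> FAULT, evict 4, frames=[1,6,3] (faults so far: 6)
  step 15: ref 3 -> HIT, frames=[1,6,3] (faults so far: 6)
  Optimal total faults: 6

Answer: 7 9 6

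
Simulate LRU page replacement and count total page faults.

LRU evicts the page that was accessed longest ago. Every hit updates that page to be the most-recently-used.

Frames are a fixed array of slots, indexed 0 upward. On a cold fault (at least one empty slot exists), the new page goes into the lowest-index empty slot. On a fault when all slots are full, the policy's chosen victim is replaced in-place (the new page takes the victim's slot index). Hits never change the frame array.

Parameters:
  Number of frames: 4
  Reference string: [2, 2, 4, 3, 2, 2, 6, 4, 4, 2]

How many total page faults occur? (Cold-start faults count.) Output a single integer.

Step 0: ref 2 → FAULT, frames=[2,-,-,-]
Step 1: ref 2 → HIT, frames=[2,-,-,-]
Step 2: ref 4 → FAULT, frames=[2,4,-,-]
Step 3: ref 3 → FAULT, frames=[2,4,3,-]
Step 4: ref 2 → HIT, frames=[2,4,3,-]
Step 5: ref 2 → HIT, frames=[2,4,3,-]
Step 6: ref 6 → FAULT, frames=[2,4,3,6]
Step 7: ref 4 → HIT, frames=[2,4,3,6]
Step 8: ref 4 → HIT, frames=[2,4,3,6]
Step 9: ref 2 → HIT, frames=[2,4,3,6]
Total faults: 4

Answer: 4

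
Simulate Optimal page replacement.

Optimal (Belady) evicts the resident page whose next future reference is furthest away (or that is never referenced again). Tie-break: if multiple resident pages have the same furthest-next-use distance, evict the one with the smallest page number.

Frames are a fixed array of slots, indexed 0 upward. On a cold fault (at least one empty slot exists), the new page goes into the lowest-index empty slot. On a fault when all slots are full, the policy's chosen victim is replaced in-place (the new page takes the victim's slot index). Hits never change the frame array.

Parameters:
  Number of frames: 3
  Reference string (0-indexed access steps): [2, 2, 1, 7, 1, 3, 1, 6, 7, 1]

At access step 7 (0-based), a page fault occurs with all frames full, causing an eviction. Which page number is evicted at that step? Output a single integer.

Answer: 3

Derivation:
Step 0: ref 2 -> FAULT, frames=[2,-,-]
Step 1: ref 2 -> HIT, frames=[2,-,-]
Step 2: ref 1 -> FAULT, frames=[2,1,-]
Step 3: ref 7 -> FAULT, frames=[2,1,7]
Step 4: ref 1 -> HIT, frames=[2,1,7]
Step 5: ref 3 -> FAULT, evict 2, frames=[3,1,7]
Step 6: ref 1 -> HIT, frames=[3,1,7]
Step 7: ref 6 -> FAULT, evict 3, frames=[6,1,7]
At step 7: evicted page 3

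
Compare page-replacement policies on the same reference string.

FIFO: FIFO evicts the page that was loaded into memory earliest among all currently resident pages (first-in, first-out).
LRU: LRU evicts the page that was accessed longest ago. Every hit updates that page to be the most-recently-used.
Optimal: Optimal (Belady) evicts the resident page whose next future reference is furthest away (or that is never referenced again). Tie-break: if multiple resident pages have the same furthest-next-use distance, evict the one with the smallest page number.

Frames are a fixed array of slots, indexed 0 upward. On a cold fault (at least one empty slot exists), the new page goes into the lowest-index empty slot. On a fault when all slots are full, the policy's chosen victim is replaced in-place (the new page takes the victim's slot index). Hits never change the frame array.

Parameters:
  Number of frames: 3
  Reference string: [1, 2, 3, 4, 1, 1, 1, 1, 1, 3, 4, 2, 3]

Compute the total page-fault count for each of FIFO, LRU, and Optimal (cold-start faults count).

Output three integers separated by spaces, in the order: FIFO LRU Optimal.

Answer: 7 6 5

Derivation:
--- FIFO ---
  step 0: ref 1 -> FAULT, frames=[1,-,-] (faults so far: 1)
  step 1: ref 2 -> FAULT, frames=[1,2,-] (faults so far: 2)
  step 2: ref 3 -> FAULT, frames=[1,2,3] (faults so far: 3)
  step 3: ref 4 -> FAULT, evict 1, frames=[4,2,3] (faults so far: 4)
  step 4: ref 1 -> FAULT, evict 2, frames=[4,1,3] (faults so far: 5)
  step 5: ref 1 -> HIT, frames=[4,1,3] (faults so far: 5)
  step 6: ref 1 -> HIT, frames=[4,1,3] (faults so far: 5)
  step 7: ref 1 -> HIT, frames=[4,1,3] (faults so far: 5)
  step 8: ref 1 -> HIT, frames=[4,1,3] (faults so far: 5)
  step 9: ref 3 -> HIT, frames=[4,1,3] (faults so far: 5)
  step 10: ref 4 -> HIT, frames=[4,1,3] (faults so far: 5)
  step 11: ref 2 -> FAULT, evict 3, frames=[4,1,2] (faults so far: 6)
  step 12: ref 3 -> FAULT, evict 4, frames=[3,1,2] (faults so far: 7)
  FIFO total faults: 7
--- LRU ---
  step 0: ref 1 -> FAULT, frames=[1,-,-] (faults so far: 1)
  step 1: ref 2 -> FAULT, frames=[1,2,-] (faults so far: 2)
  step 2: ref 3 -> FAULT, frames=[1,2,3] (faults so far: 3)
  step 3: ref 4 -> FAULT, evict 1, frames=[4,2,3] (faults so far: 4)
  step 4: ref 1 -> FAULT, evict 2, frames=[4,1,3] (faults so far: 5)
  step 5: ref 1 -> HIT, frames=[4,1,3] (faults so far: 5)
  step 6: ref 1 -> HIT, frames=[4,1,3] (faults so far: 5)
  step 7: ref 1 -> HIT, frames=[4,1,3] (faults so far: 5)
  step 8: ref 1 -> HIT, frames=[4,1,3] (faults so far: 5)
  step 9: ref 3 -> HIT, frames=[4,1,3] (faults so far: 5)
  step 10: ref 4 -> HIT, frames=[4,1,3] (faults so far: 5)
  step 11: ref 2 -> FAULT, evict 1, frames=[4,2,3] (faults so far: 6)
  step 12: ref 3 -> HIT, frames=[4,2,3] (faults so far: 6)
  LRU total faults: 6
--- Optimal ---
  step 0: ref 1 -> FAULT, frames=[1,-,-] (faults so far: 1)
  step 1: ref 2 -> FAULT, frames=[1,2,-] (faults so far: 2)
  step 2: ref 3 -> FAULT, frames=[1,2,3] (faults so far: 3)
  step 3: ref 4 -> FAULT, evict 2, frames=[1,4,3] (faults so far: 4)
  step 4: ref 1 -> HIT, frames=[1,4,3] (faults so far: 4)
  step 5: ref 1 -> HIT, frames=[1,4,3] (faults so far: 4)
  step 6: ref 1 -> HIT, frames=[1,4,3] (faults so far: 4)
  step 7: ref 1 -> HIT, frames=[1,4,3] (faults so far: 4)
  step 8: ref 1 -> HIT, frames=[1,4,3] (faults so far: 4)
  step 9: ref 3 -> HIT, frames=[1,4,3] (faults so far: 4)
  step 10: ref 4 -> HIT, frames=[1,4,3] (faults so far: 4)
  step 11: ref 2 -> FAULT, evict 1, frames=[2,4,3] (faults so far: 5)
  step 12: ref 3 -> HIT, frames=[2,4,3] (faults so far: 5)
  Optimal total faults: 5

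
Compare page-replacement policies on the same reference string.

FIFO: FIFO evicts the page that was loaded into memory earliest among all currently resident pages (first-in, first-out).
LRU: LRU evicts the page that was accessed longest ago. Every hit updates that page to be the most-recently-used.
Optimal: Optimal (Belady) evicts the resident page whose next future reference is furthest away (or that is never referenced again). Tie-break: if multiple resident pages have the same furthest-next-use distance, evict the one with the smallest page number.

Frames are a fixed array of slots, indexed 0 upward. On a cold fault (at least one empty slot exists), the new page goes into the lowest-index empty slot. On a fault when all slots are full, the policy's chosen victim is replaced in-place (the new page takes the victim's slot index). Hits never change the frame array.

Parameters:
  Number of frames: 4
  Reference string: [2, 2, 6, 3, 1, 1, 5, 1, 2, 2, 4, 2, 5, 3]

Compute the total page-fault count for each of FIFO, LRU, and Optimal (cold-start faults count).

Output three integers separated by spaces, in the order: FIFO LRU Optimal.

--- FIFO ---
  step 0: ref 2 -> FAULT, frames=[2,-,-,-] (faults so far: 1)
  step 1: ref 2 -> HIT, frames=[2,-,-,-] (faults so far: 1)
  step 2: ref 6 -> FAULT, frames=[2,6,-,-] (faults so far: 2)
  step 3: ref 3 -> FAULT, frames=[2,6,3,-] (faults so far: 3)
  step 4: ref 1 -> FAULT, frames=[2,6,3,1] (faults so far: 4)
  step 5: ref 1 -> HIT, frames=[2,6,3,1] (faults so far: 4)
  step 6: ref 5 -> FAULT, evict 2, frames=[5,6,3,1] (faults so far: 5)
  step 7: ref 1 -> HIT, frames=[5,6,3,1] (faults so far: 5)
  step 8: ref 2 -> FAULT, evict 6, frames=[5,2,3,1] (faults so far: 6)
  step 9: ref 2 -> HIT, frames=[5,2,3,1] (faults so far: 6)
  step 10: ref 4 -> FAULT, evict 3, frames=[5,2,4,1] (faults so far: 7)
  step 11: ref 2 -> HIT, frames=[5,2,4,1] (faults so far: 7)
  step 12: ref 5 -> HIT, frames=[5,2,4,1] (faults so far: 7)
  step 13: ref 3 -> FAULT, evict 1, frames=[5,2,4,3] (faults so far: 8)
  FIFO total faults: 8
--- LRU ---
  step 0: ref 2 -> FAULT, frames=[2,-,-,-] (faults so far: 1)
  step 1: ref 2 -> HIT, frames=[2,-,-,-] (faults so far: 1)
  step 2: ref 6 -> FAULT, frames=[2,6,-,-] (faults so far: 2)
  step 3: ref 3 -> FAULT, frames=[2,6,3,-] (faults so far: 3)
  step 4: ref 1 -> FAULT, frames=[2,6,3,1] (faults so far: 4)
  step 5: ref 1 -> HIT, frames=[2,6,3,1] (faults so far: 4)
  step 6: ref 5 -> FAULT, evict 2, frames=[5,6,3,1] (faults so far: 5)
  step 7: ref 1 -> HIT, frames=[5,6,3,1] (faults so far: 5)
  step 8: ref 2 -> FAULT, evict 6, frames=[5,2,3,1] (faults so far: 6)
  step 9: ref 2 -> HIT, frames=[5,2,3,1] (faults so far: 6)
  step 10: ref 4 -> FAULT, evict 3, frames=[5,2,4,1] (faults so far: 7)
  step 11: ref 2 -> HIT, frames=[5,2,4,1] (faults so far: 7)
  step 12: ref 5 -> HIT, frames=[5,2,4,1] (faults so far: 7)
  step 13: ref 3 -> FAULT, evict 1, frames=[5,2,4,3] (faults so far: 8)
  LRU total faults: 8
--- Optimal ---
  step 0: ref 2 -> FAULT, frames=[2,-,-,-] (faults so far: 1)
  step 1: ref 2 -> HIT, frames=[2,-,-,-] (faults so far: 1)
  step 2: ref 6 -> FAULT, frames=[2,6,-,-] (faults so far: 2)
  step 3: ref 3 -> FAULT, frames=[2,6,3,-] (faults so far: 3)
  step 4: ref 1 -> FAULT, frames=[2,6,3,1] (faults so far: 4)
  step 5: ref 1 -> HIT, frames=[2,6,3,1] (faults so far: 4)
  step 6: ref 5 -> FAULT, evict 6, frames=[2,5,3,1] (faults so far: 5)
  step 7: ref 1 -> HIT, frames=[2,5,3,1] (faults so far: 5)
  step 8: ref 2 -> HIT, frames=[2,5,3,1] (faults so far: 5)
  step 9: ref 2 -> HIT, frames=[2,5,3,1] (faults so far: 5)
  step 10: ref 4 -> FAULT, evict 1, frames=[2,5,3,4] (faults so far: 6)
  step 11: ref 2 -> HIT, frames=[2,5,3,4] (faults so far: 6)
  step 12: ref 5 -> HIT, frames=[2,5,3,4] (faults so far: 6)
  step 13: ref 3 -> HIT, frames=[2,5,3,4] (faults so far: 6)
  Optimal total faults: 6

Answer: 8 8 6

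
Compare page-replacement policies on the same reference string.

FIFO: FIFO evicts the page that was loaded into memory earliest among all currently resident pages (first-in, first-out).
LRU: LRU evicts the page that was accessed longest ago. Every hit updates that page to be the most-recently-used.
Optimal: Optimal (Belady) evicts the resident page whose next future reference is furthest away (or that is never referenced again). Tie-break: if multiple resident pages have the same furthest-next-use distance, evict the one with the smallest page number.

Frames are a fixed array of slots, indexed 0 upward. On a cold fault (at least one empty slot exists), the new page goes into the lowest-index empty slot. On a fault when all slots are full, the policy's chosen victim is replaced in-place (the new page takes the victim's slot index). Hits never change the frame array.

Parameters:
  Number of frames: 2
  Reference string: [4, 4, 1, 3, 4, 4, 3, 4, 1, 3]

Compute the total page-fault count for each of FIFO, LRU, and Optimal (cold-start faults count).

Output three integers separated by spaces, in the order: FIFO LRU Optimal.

--- FIFO ---
  step 0: ref 4 -> FAULT, frames=[4,-] (faults so far: 1)
  step 1: ref 4 -> HIT, frames=[4,-] (faults so far: 1)
  step 2: ref 1 -> FAULT, frames=[4,1] (faults so far: 2)
  step 3: ref 3 -> FAULT, evict 4, frames=[3,1] (faults so far: 3)
  step 4: ref 4 -> FAULT, evict 1, frames=[3,4] (faults so far: 4)
  step 5: ref 4 -> HIT, frames=[3,4] (faults so far: 4)
  step 6: ref 3 -> HIT, frames=[3,4] (faults so far: 4)
  step 7: ref 4 -> HIT, frames=[3,4] (faults so far: 4)
  step 8: ref 1 -> FAULT, evict 3, frames=[1,4] (faults so far: 5)
  step 9: ref 3 -> FAULT, evict 4, frames=[1,3] (faults so far: 6)
  FIFO total faults: 6
--- LRU ---
  step 0: ref 4 -> FAULT, frames=[4,-] (faults so far: 1)
  step 1: ref 4 -> HIT, frames=[4,-] (faults so far: 1)
  step 2: ref 1 -> FAULT, frames=[4,1] (faults so far: 2)
  step 3: ref 3 -> FAULT, evict 4, frames=[3,1] (faults so far: 3)
  step 4: ref 4 -> FAULT, evict 1, frames=[3,4] (faults so far: 4)
  step 5: ref 4 -> HIT, frames=[3,4] (faults so far: 4)
  step 6: ref 3 -> HIT, frames=[3,4] (faults so far: 4)
  step 7: ref 4 -> HIT, frames=[3,4] (faults so far: 4)
  step 8: ref 1 -> FAULT, evict 3, frames=[1,4] (faults so far: 5)
  step 9: ref 3 -> FAULT, evict 4, frames=[1,3] (faults so far: 6)
  LRU total faults: 6
--- Optimal ---
  step 0: ref 4 -> FAULT, frames=[4,-] (faults so far: 1)
  step 1: ref 4 -> HIT, frames=[4,-] (faults so far: 1)
  step 2: ref 1 -> FAULT, frames=[4,1] (faults so far: 2)
  step 3: ref 3 -> FAULT, evict 1, frames=[4,3] (faults so far: 3)
  step 4: ref 4 -> HIT, frames=[4,3] (faults so far: 3)
  step 5: ref 4 -> HIT, frames=[4,3] (faults so far: 3)
  step 6: ref 3 -> HIT, frames=[4,3] (faults so far: 3)
  step 7: ref 4 -> HIT, frames=[4,3] (faults so far: 3)
  step 8: ref 1 -> FAULT, evict 4, frames=[1,3] (faults so far: 4)
  step 9: ref 3 -> HIT, frames=[1,3] (faults so far: 4)
  Optimal total faults: 4

Answer: 6 6 4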